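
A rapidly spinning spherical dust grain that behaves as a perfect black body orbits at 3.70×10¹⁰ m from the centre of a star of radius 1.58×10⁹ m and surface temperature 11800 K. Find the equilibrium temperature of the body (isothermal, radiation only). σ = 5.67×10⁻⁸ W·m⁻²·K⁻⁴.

The star's surface emits σT_*⁴; at distance d the flux is S = σT_*⁴(R_*/d)².
S = 5.67×10⁻⁸·(11800)⁴·(1.58×10⁹/3.70×10¹⁰)² = 2.005×10⁶ W/m².
For an isothermal sphere T⁴ = (1−a)S/(4σ) = 8.839×10¹² K⁴.

T ≈ 1720 K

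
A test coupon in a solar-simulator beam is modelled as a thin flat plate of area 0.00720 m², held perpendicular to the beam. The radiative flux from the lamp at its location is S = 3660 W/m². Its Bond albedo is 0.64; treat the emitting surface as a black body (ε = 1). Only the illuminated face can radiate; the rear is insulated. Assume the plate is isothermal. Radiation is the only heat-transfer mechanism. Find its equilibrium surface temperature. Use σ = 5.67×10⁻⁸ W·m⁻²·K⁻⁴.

T ≈ 390 K

At equilibrium, absorbed power = emitted power.
Absorbing cross-section = A = 0.007200 m²; emitting surface = A = 0.007200 m² (ratio 1).
(1−a)S·A_cross = εσ·A_surf·T⁴  ⇒  T⁴ = (1−a)S/(1σ).
T⁴ = 0.360·3660/(1·5.67×10⁻⁸) = 2.324×10¹⁰ K⁴.
T = (2.324×10¹⁰)^(1/4).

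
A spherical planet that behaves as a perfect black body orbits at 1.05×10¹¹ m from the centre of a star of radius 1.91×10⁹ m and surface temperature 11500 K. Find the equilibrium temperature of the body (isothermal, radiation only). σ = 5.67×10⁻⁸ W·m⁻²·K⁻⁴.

The star's surface emits σT_*⁴; at distance d the flux is S = σT_*⁴(R_*/d)².
S = 5.67×10⁻⁸·(11500)⁴·(1.91×10⁹/1.05×10¹¹)² = 3.281×10⁵ W/m².
For an isothermal sphere T⁴ = (1−a)S/(4σ) = 1.447×10¹² K⁴.

T ≈ 1100 K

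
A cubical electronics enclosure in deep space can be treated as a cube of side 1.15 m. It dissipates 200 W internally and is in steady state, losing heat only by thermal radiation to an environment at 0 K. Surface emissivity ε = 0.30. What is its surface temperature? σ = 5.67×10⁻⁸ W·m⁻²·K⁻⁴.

T ≈ 196 K

Steady state: internal power = radiated power, P = εσA T⁴.
Radiating area A = 6L² = 7.935 m².
T⁴ = P/(εσA) = 200/(0.30·5.67×10⁻⁸·7.935) = 1.482×10⁹ K⁴.
T = (1.482×10⁹)^(1/4).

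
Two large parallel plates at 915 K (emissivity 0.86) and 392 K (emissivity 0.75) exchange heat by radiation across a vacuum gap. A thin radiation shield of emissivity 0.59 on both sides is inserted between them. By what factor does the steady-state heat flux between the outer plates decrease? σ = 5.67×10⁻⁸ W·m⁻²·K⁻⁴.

factor ≈ 2.60

Without shield: q₀ = σΔ(T⁴)/(1/ε₁+1/ε₂−1) with denominator 1.496.
With shield the two gaps are in series; the resistances add: (1/ε₁+1/ε_s−1)+(1/ε_s+1/ε₂−1) = 1.858+2.028 = 3.886.
Heat-flux ratio q₀/q = 3.886/1.496.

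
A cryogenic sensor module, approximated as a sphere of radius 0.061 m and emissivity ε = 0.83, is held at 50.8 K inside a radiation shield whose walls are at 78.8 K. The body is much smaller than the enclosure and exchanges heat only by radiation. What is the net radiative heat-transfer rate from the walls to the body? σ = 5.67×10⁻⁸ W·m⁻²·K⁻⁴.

For a small grey body in a large enclosure: P_net = εσA(T_body⁴ − T_wall⁴).
A = 4πr² = 0.04676 m²; T_body⁴ − T_wall⁴ = 6.660×10⁶ − 3.856×10⁷ = -3.190×10⁷ K⁴.
|P_net| = 0.83·5.67×10⁻⁸·0.04676·3.190×10⁷.

P_net ≈ 0.0702 W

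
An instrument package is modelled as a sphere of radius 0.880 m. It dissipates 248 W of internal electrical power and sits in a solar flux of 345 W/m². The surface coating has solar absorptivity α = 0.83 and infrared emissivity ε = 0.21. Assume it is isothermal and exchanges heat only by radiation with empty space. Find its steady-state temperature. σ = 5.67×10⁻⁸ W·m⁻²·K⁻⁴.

T ≈ 300 K

At steady state, absorbed solar power + internal power = radiated power.
Absorbed: α·S·A_cross = 0.83·345·2.433 = 696.6 W (cross-section πr²).
Total input = 696.6 + 248 = 944.6 W.
Radiated: εσ·A_surf·T⁴ with A_surf = 4πr² = 9.731 m².
T⁴ = 944.6/(0.21·5.67×10⁻⁸·9.731) = 8.153×10⁹ K⁴.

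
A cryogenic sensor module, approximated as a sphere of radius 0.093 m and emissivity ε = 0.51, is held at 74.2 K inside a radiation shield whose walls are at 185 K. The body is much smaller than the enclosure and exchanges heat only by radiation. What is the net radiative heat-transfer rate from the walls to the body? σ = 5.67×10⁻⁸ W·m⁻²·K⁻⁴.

P_net ≈ 3.59 W

For a small grey body in a large enclosure: P_net = εσA(T_body⁴ − T_wall⁴).
A = 4πr² = 0.1087 m²; T_body⁴ − T_wall⁴ = 3.031×10⁷ − 1.171×10⁹ = -1.141×10⁹ K⁴.
|P_net| = 0.51·5.67×10⁻⁸·0.1087·1.141×10⁹.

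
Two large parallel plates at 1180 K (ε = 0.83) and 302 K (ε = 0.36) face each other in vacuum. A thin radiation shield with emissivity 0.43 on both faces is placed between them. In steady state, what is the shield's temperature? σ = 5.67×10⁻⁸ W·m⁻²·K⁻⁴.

T_s ≈ 1050 K

In steady state the net flux on the hot side equals that on the cold side.
σ(T₁⁴−T_s⁴)/D₁ = σ(T_s⁴−T₂⁴)/D₂, with D₁ = 1/ε₁+1/ε_s−1 = 2.530, D₂ = 1/ε_s+1/ε₂−1 = 4.103.
Solve for T_s⁴: T_s⁴ = (D₂·T₁⁴ + D₁·T₂⁴)/(D₁+D₂) = 1.202×10¹² K⁴.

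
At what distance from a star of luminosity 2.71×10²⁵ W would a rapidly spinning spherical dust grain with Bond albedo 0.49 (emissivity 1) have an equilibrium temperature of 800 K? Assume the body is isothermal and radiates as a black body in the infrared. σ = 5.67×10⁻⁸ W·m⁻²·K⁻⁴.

d ≈ 3.44×10⁹ m

For an isothermal black-emitting sphere, (1−a)S·πr² = σ·4πr²·T⁴ ⇒ S = 4σT⁴/(1−a).
S = 4·5.67×10⁻⁸·(800)⁴/0.510 = 1.822×10⁵ W/m².
Flux falls as S = L/(4πd²), so d = √(L/(4πS)) = √(2.71×10²⁵/(4π·1.822×10⁵)).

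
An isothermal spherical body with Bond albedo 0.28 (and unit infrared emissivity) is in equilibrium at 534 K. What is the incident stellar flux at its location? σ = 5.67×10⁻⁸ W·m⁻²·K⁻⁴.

(1−a)S·πr² = σ·4πr²·T⁴ ⇒ S = 4σT⁴/(1−a).
S = 4·5.67×10⁻⁸·8.131×10¹⁰/0.720.

S ≈ 25600 W/m²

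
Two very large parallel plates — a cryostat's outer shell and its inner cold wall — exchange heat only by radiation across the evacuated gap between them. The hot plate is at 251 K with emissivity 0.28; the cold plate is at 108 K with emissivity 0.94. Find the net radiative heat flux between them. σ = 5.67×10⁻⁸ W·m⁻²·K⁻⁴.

q ≈ 59.8 W/m²

For two infinite grey parallel plates, q = σ(T₁⁴ − T₂⁴)/(1/ε₁ + 1/ε₂ − 1).
T₁⁴ − T₂⁴ = 3.969×10⁹ − 1.360×10⁸ = 3.833×10⁹ K⁴.
1/ε₁ + 1/ε₂ − 1 = 3.571 + 1.064 − 1 = 3.635.
q = 5.67×10⁻⁸ × 3.833×10⁹ / 3.635.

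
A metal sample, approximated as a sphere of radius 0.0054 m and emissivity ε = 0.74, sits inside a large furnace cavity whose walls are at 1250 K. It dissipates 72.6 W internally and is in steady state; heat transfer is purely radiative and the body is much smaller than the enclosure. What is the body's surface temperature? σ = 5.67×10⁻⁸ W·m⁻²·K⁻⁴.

T ≈ 1640 K

For a small grey body in a large enclosure, net radiated power = εσA(T⁴ − T_w⁴).
Steady state: P = εσA(T⁴ − T_w⁴) with A = 4πr² = 3.664×10⁻⁴ m².
T⁴ = P/(εσA) + T_w⁴ = 72.6/(0.74·5.67×10⁻⁸·3.664×10⁻⁴) + (1250)⁴
    = 4.722×10¹² + 2.441×10¹² = 7.163×10¹² K⁴.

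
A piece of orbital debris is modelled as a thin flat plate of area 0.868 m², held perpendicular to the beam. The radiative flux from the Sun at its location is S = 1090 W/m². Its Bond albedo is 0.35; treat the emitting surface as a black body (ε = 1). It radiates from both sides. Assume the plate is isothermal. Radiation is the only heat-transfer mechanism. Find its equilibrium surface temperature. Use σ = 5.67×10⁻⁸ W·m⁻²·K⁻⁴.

At equilibrium, absorbed power = emitted power.
Absorbing cross-section = A = 0.8680 m²; emitting surface = 2A = 1.736 m² (ratio 2).
(1−a)S·A_cross = εσ·A_surf·T⁴  ⇒  T⁴ = (1−a)S/(2σ).
T⁴ = 0.650·1090/(2·5.67×10⁻⁸) = 6.248×10⁹ K⁴.
T = (6.248×10⁹)^(1/4).

T ≈ 281 K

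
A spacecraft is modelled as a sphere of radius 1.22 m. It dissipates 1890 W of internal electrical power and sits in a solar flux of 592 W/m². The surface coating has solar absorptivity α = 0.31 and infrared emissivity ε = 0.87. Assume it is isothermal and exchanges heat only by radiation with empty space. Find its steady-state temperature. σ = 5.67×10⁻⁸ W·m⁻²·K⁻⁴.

T ≈ 234 K

At steady state, absorbed solar power + internal power = radiated power.
Absorbed: α·S·A_cross = 0.31·592·4.676 = 858.1 W (cross-section πr²).
Total input = 858.1 + 1890 = 2748 W.
Radiated: εσ·A_surf·T⁴ with A_surf = 4πr² = 18.70 m².
T⁴ = 2748/(0.87·5.67×10⁻⁸·18.70) = 2.979×10⁹ K⁴.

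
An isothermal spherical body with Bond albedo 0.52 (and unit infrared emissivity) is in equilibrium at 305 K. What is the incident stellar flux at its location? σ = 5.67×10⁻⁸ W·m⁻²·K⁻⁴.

S ≈ 4090 W/m²

(1−a)S·πr² = σ·4πr²·T⁴ ⇒ S = 4σT⁴/(1−a).
S = 4·5.67×10⁻⁸·8.654×10⁹/0.480.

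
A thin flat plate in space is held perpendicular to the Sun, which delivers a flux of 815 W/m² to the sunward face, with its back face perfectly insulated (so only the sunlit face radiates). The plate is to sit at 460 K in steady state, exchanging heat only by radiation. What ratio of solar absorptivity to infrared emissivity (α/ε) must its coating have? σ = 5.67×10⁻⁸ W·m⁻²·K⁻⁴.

Balance: αS·A = εσ·1A·T⁴ ⇒ α/ε = σT⁴/S.
α/ε = 5.67×10⁻⁸·(460)⁴/815 = 5.67×10⁻⁸·4.477×10¹⁰/815.

α/ε ≈ 3.11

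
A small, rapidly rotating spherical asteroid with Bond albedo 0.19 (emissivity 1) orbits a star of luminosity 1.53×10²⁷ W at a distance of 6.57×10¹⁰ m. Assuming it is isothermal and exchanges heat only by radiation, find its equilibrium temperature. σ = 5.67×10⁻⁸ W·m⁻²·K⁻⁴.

T ≈ 563 K

First find the stellar flux at distance d: S = L/(4πd²) = 1.53×10²⁷/(4π·(6.57×10¹⁰)²) = 28210 W/m².
For an isothermal sphere, absorbed (1−a)S·πr² = emitted σ·4πr²·T⁴, so T⁴ = (1−a)S/(4σ).
T⁴ = 0.810·28210/(4·5.67×10⁻⁸) = 1.007×10¹¹ K⁴.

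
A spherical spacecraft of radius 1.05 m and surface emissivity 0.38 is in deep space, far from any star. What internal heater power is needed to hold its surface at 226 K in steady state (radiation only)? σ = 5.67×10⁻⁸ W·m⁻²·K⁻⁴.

P ≈ 779 W

P = εσ·4πr²·T⁴.
4πr² = 13.85 m²; T⁴ = 2.609×10⁹ K⁴.
P = 0.38·5.67×10⁻⁸·13.85·2.609×10⁹.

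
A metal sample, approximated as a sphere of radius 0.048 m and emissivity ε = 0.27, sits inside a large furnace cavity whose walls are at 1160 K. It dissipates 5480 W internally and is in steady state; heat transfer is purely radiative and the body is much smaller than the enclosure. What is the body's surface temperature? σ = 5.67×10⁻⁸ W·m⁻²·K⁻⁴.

For a small grey body in a large enclosure, net radiated power = εσA(T⁴ − T_w⁴).
Steady state: P = εσA(T⁴ − T_w⁴) with A = 4πr² = 0.02895 m².
T⁴ = P/(εσA) + T_w⁴ = 5480/(0.27·5.67×10⁻⁸·0.02895) + (1160)⁴
    = 1.236×10¹³ + 1.811×10¹² = 1.417×10¹³ K⁴.

T ≈ 1940 K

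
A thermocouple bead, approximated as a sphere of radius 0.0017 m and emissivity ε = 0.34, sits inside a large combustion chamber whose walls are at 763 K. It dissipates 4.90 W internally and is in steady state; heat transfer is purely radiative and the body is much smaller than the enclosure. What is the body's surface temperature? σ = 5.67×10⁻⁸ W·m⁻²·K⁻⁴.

For a small grey body in a large enclosure, net radiated power = εσA(T⁴ − T_w⁴).
Steady state: P = εσA(T⁴ − T_w⁴) with A = 4πr² = 3.632×10⁻⁵ m².
T⁴ = P/(εσA) + T_w⁴ = 4.90/(0.34·5.67×10⁻⁸·3.632×10⁻⁵) + (763)⁴
    = 6.999×10¹² + 3.389×10¹¹ = 7.338×10¹² K⁴.

T ≈ 1650 K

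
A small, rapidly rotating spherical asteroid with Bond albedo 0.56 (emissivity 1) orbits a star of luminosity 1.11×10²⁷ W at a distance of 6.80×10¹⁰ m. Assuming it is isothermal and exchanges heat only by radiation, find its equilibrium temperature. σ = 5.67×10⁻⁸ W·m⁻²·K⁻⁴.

First find the stellar flux at distance d: S = L/(4πd²) = 1.11×10²⁷/(4π·(6.80×10¹⁰)²) = 19100 W/m².
For an isothermal sphere, absorbed (1−a)S·πr² = emitted σ·4πr²·T⁴, so T⁴ = (1−a)S/(4σ).
T⁴ = 0.440·19100/(4·5.67×10⁻⁸) = 3.706×10¹⁰ K⁴.

T ≈ 439 K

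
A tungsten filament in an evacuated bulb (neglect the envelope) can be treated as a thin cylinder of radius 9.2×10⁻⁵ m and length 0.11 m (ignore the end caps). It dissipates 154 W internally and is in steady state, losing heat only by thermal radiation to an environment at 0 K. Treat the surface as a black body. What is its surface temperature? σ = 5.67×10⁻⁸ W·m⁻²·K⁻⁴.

Steady state: internal power = radiated power, P = εσA T⁴.
Radiating area A = 2πrL = 6.359×10⁻⁵ m².
T⁴ = P/(εσA) = 154/(1.0·5.67×10⁻⁸·6.359×10⁻⁵) = 4.271×10¹³ K⁴.
T = (4.271×10¹³)^(1/4).

T ≈ 2560 K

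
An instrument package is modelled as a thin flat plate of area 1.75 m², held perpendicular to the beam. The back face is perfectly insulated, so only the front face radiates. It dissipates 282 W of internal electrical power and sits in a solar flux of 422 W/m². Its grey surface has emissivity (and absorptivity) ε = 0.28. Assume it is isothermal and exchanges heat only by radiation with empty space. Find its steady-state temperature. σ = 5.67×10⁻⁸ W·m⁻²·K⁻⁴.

At steady state, absorbed solar power + internal power = radiated power.
Absorbed: α·S·A_cross = 0.28·422·1.750 = 206.8 W (cross-section A).
Total input = 206.8 + 282 = 488.8 W.
Radiated: εσ·A_surf·T⁴ with A_surf = A = 1.750 m².
T⁴ = 488.8/(0.28·5.67×10⁻⁸·1.750) = 1.759×10¹⁰ K⁴.

T ≈ 364 K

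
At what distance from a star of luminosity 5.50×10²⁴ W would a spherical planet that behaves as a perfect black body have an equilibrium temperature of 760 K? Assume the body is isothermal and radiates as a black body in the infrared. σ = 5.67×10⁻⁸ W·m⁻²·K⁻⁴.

For an isothermal black-emitting sphere, (1−a)S·πr² = σ·4πr²·T⁴ ⇒ S = 4σT⁴/(1−a).
S = 4·5.67×10⁻⁸·(760)⁴/1.00 = 75670 W/m².
Flux falls as S = L/(4πd²), so d = √(L/(4πS)) = √(5.50×10²⁴/(4π·75670)).

d ≈ 2.41×10⁹ m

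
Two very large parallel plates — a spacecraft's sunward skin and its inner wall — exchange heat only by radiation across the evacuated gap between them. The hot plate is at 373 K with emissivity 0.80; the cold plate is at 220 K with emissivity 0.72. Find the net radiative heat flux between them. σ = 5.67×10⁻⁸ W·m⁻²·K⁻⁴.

q ≈ 589 W/m²

For two infinite grey parallel plates, q = σ(T₁⁴ − T₂⁴)/(1/ε₁ + 1/ε₂ − 1).
T₁⁴ − T₂⁴ = 1.936×10¹⁰ − 2.343×10⁹ = 1.701×10¹⁰ K⁴.
1/ε₁ + 1/ε₂ − 1 = 1.250 + 1.389 − 1 = 1.639.
q = 5.67×10⁻⁸ × 1.701×10¹⁰ / 1.639.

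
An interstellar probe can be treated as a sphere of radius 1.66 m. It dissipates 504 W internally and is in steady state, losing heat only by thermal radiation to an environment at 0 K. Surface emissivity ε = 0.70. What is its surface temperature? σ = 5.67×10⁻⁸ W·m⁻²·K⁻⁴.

T ≈ 138 K

Steady state: internal power = radiated power, P = εσA T⁴.
Radiating area A = 4πr² = 34.63 m².
T⁴ = P/(εσA) = 504/(0.70·5.67×10⁻⁸·34.63) = 3.667×10⁸ K⁴.
T = (3.667×10⁸)^(1/4).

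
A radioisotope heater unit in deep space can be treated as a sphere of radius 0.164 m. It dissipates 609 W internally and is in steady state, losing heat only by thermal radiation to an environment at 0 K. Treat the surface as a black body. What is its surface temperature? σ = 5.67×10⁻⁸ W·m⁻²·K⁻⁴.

Steady state: internal power = radiated power, P = εσA T⁴.
Radiating area A = 4πr² = 0.3380 m².
T⁴ = P/(εσA) = 609/(1.0·5.67×10⁻⁸·0.3380) = 3.178×10¹⁰ K⁴.
T = (3.178×10¹⁰)^(1/4).

T ≈ 422 K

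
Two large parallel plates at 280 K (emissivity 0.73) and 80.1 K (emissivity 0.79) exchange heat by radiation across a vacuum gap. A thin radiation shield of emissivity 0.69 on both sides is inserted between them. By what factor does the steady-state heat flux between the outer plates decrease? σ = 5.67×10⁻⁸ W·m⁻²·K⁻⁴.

Without shield: q₀ = σΔ(T⁴)/(1/ε₁+1/ε₂−1) with denominator 1.636.
With shield the two gaps are in series; the resistances add: (1/ε₁+1/ε_s−1)+(1/ε_s+1/ε₂−1) = 1.819+1.715 = 3.534.
Heat-flux ratio q₀/q = 3.534/1.636.

factor ≈ 2.16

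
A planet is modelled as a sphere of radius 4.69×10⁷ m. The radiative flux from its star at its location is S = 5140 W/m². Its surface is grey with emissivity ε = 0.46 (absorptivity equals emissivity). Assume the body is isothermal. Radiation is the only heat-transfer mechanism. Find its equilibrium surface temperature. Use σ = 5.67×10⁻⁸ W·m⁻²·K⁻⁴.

T ≈ 388 K

At equilibrium, absorbed power = emitted power.
Absorbing cross-section = πr² = 6.910×10¹⁵ m²; emitting surface = 4πr² = 2.764×10¹⁶ m² (ratio 4).
εS·A_cross = εσ·A_surf·T⁴  ⇒  T⁴ = S/(4σ)   (ε cancels).
T⁴ = 5140/(4·5.67×10⁻⁸) = 2.266×10¹⁰ K⁴.
T = (2.266×10¹⁰)^(1/4).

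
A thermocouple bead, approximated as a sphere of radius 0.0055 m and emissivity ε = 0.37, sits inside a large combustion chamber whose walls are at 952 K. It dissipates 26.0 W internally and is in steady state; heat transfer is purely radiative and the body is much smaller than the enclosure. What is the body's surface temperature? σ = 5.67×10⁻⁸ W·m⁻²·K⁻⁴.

T ≈ 1420 K

For a small grey body in a large enclosure, net radiated power = εσA(T⁴ − T_w⁴).
Steady state: P = εσA(T⁴ − T_w⁴) with A = 4πr² = 3.801×10⁻⁴ m².
T⁴ = P/(εσA) + T_w⁴ = 26.0/(0.37·5.67×10⁻⁸·3.801×10⁻⁴) + (952)⁴
    = 3.260×10¹² + 8.214×10¹¹ = 4.082×10¹² K⁴.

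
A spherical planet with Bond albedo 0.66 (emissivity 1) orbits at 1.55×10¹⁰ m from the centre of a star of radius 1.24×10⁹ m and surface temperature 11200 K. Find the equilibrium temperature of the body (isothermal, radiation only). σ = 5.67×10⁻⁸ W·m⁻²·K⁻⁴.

T ≈ 1710 K

The star's surface emits σT_*⁴; at distance d the flux is S = σT_*⁴(R_*/d)².
S = 5.67×10⁻⁸·(11200)⁴·(1.24×10⁹/1.55×10¹⁰)² = 5.710×10⁶ W/m².
For an isothermal sphere T⁴ = (1−a)S/(4σ) = 8.560×10¹² K⁴.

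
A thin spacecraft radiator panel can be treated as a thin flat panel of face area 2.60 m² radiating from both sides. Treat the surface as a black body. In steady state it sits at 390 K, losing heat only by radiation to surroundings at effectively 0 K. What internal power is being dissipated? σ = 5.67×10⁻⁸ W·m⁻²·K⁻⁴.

P ≈ 6820 W

Steady state: P = εσA T⁴.
A = 2·2.60 = 5.200 m²; T⁴ = (390)⁴ = 2.313×10¹⁰ K⁴.
P = 1.0 × 5.67×10⁻⁸ × 5.200 × 2.313×10¹⁰.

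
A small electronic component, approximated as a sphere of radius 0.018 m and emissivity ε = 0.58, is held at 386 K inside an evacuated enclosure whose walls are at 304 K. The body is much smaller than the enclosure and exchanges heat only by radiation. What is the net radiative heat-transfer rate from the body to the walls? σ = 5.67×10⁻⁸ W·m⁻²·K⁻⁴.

For a small grey body in a large enclosure: P_net = εσA(T_body⁴ − T_wall⁴).
A = 4πr² = 0.004072 m²; T_body⁴ − T_wall⁴ = 2.220×10¹⁰ − 8.541×10⁹ = 1.366×10¹⁰ K⁴.
|P_net| = 0.58·5.67×10⁻⁸·0.004072·1.366×10¹⁰.

P_net ≈ 1.83 W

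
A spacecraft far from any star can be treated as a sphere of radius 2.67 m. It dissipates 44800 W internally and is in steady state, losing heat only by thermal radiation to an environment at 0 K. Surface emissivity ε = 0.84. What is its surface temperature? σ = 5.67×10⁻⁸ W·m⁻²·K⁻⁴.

Steady state: internal power = radiated power, P = εσA T⁴.
Radiating area A = 4πr² = 89.58 m².
T⁴ = P/(εσA) = 44800/(0.84·5.67×10⁻⁸·89.58) = 1.050×10¹⁰ K⁴.
T = (1.050×10¹⁰)^(1/4).

T ≈ 320 K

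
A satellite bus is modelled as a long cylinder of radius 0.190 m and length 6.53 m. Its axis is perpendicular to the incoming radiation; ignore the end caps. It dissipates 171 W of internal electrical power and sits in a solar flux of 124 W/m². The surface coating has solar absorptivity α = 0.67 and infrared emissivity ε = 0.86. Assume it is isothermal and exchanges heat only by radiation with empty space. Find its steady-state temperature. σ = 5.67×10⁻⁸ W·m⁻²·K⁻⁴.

At steady state, absorbed solar power + internal power = radiated power.
Absorbed: α·S·A_cross = 0.67·124·2.481 = 206.2 W (cross-section 2rL).
Total input = 206.2 + 171 = 377.2 W.
Radiated: εσ·A_surf·T⁴ with A_surf = 2πrL = 7.796 m².
T⁴ = 377.2/(0.86·5.67×10⁻⁸·7.796) = 9.922×10⁸ K⁴.

T ≈ 177 K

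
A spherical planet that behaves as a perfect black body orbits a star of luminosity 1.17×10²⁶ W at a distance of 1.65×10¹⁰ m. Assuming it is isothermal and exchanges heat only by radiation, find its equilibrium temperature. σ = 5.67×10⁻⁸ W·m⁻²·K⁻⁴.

First find the stellar flux at distance d: S = L/(4πd²) = 1.17×10²⁶/(4π·(1.65×10¹⁰)²) = 34200 W/m².
For an isothermal sphere, absorbed (1−a)S·πr² = emitted σ·4πr²·T⁴, so T⁴ = (1−a)S/(4σ).
T⁴ = 1.00·34200/(4·5.67×10⁻⁸) = 1.508×10¹¹ K⁴.

T ≈ 623 K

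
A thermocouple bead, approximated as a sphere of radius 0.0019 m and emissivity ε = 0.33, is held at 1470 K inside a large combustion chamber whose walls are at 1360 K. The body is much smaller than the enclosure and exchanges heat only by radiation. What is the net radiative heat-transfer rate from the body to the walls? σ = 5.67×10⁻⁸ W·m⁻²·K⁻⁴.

For a small grey body in a large enclosure: P_net = εσA(T_body⁴ − T_wall⁴).
A = 4πr² = 4.536×10⁻⁵ m²; T_body⁴ − T_wall⁴ = 4.669×10¹² − 3.421×10¹² = 1.248×10¹² K⁴.
|P_net| = 0.33·5.67×10⁻⁸·4.536×10⁻⁵·1.248×10¹².

P_net ≈ 1.06 W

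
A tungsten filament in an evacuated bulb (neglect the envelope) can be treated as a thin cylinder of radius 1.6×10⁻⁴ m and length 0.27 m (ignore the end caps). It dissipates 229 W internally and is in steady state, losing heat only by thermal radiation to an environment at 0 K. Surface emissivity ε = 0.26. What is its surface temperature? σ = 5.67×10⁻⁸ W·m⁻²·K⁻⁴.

Steady state: internal power = radiated power, P = εσA T⁴.
Radiating area A = 2πrL = 2.714×10⁻⁴ m².
T⁴ = P/(εσA) = 229/(0.26·5.67×10⁻⁸·2.714×10⁻⁴) = 5.723×10¹³ K⁴.
T = (5.723×10¹³)^(1/4).

T ≈ 2750 K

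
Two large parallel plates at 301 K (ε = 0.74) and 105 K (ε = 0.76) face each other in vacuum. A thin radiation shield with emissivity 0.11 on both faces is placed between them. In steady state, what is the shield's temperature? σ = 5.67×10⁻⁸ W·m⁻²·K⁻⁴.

In steady state the net flux on the hot side equals that on the cold side.
σ(T₁⁴−T_s⁴)/D₁ = σ(T_s⁴−T₂⁴)/D₂, with D₁ = 1/ε₁+1/ε_s−1 = 9.442, D₂ = 1/ε_s+1/ε₂−1 = 9.407.
Solve for T_s⁴: T_s⁴ = (D₂·T₁⁴ + D₁·T₂⁴)/(D₁+D₂) = 4.157×10⁹ K⁴.

T_s ≈ 254 K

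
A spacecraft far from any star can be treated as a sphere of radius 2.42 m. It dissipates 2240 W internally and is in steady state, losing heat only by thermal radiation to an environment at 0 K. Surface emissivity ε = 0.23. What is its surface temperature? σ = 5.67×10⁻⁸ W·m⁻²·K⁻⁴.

T ≈ 220 K

Steady state: internal power = radiated power, P = εσA T⁴.
Radiating area A = 4πr² = 73.59 m².
T⁴ = P/(εσA) = 2240/(0.23·5.67×10⁻⁸·73.59) = 2.334×10⁹ K⁴.
T = (2.334×10⁹)^(1/4).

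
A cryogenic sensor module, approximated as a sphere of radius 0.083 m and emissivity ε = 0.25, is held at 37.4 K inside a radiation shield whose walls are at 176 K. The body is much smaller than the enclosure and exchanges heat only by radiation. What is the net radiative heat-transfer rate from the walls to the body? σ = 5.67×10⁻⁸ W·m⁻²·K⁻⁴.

For a small grey body in a large enclosure: P_net = εσA(T_body⁴ − T_wall⁴).
A = 4πr² = 0.08657 m²; T_body⁴ − T_wall⁴ = 1.957×10⁶ − 9.595×10⁸ = -9.576×10⁸ K⁴.
|P_net| = 0.25·5.67×10⁻⁸·0.08657·9.576×10⁸.

P_net ≈ 1.18 W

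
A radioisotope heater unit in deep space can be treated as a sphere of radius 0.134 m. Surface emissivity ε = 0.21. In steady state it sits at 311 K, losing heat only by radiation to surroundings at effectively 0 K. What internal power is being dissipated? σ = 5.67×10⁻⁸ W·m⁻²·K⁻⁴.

P ≈ 25.1 W

Steady state: P = εσA T⁴.
A = 4πr² = 0.2256 m²; T⁴ = (311)⁴ = 9.355×10⁹ K⁴.
P = 0.21 × 5.67×10⁻⁸ × 0.2256 × 9.355×10⁹.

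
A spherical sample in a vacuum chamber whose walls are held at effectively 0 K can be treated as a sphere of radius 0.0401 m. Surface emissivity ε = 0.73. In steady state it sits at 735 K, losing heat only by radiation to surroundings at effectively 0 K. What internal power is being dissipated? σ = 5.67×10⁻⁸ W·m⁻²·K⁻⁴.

Steady state: P = εσA T⁴.
A = 4πr² = 0.02021 m²; T⁴ = (735)⁴ = 2.918×10¹¹ K⁴.
P = 0.73 × 5.67×10⁻⁸ × 0.02021 × 2.918×10¹¹.

P ≈ 244 W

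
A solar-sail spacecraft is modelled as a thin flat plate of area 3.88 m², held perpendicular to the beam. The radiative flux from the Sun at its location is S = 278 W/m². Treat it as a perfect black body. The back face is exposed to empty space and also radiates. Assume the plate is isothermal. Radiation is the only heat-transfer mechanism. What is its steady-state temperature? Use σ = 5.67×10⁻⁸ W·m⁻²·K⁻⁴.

T ≈ 223 K

At equilibrium, absorbed power = emitted power.
Absorbing cross-section = A = 3.880 m²; emitting surface = 2A = 7.760 m² (ratio 2).
S·A_cross = εσ·A_surf·T⁴  ⇒  T⁴ = S/(2σ).
T⁴ = 1.00·278/(2·5.67×10⁻⁸) = 2.451×10⁹ K⁴.
T = (2.451×10⁹)^(1/4).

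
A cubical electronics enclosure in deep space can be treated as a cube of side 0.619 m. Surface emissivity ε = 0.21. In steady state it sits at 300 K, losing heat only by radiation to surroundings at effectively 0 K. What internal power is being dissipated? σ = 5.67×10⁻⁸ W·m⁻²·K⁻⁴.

P ≈ 222 W

Steady state: P = εσA T⁴.
A = 6L² = 2.299 m²; T⁴ = (300)⁴ = 8.100×10⁹ K⁴.
P = 0.21 × 5.67×10⁻⁸ × 2.299 × 8.100×10⁹.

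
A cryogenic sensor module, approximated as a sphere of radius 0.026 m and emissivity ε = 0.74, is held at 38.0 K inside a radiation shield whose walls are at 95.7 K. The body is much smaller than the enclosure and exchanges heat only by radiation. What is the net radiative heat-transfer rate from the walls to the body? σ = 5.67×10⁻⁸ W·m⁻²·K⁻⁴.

P_net ≈ 0.0292 W

For a small grey body in a large enclosure: P_net = εσA(T_body⁴ − T_wall⁴).
A = 4πr² = 0.008495 m²; T_body⁴ − T_wall⁴ = 2.085×10⁶ − 8.388×10⁷ = -8.179×10⁷ K⁴.
|P_net| = 0.74·5.67×10⁻⁸·0.008495·8.179×10⁷.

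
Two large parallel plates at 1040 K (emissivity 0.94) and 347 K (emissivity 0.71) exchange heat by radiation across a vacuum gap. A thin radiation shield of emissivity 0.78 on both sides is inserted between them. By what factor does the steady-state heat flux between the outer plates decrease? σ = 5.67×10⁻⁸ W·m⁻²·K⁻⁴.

Without shield: q₀ = σΔ(T⁴)/(1/ε₁+1/ε₂−1) with denominator 1.472.
With shield the two gaps are in series; the resistances add: (1/ε₁+1/ε_s−1)+(1/ε_s+1/ε₂−1) = 1.346+1.691 = 3.036.
Heat-flux ratio q₀/q = 3.036/1.472.

factor ≈ 2.06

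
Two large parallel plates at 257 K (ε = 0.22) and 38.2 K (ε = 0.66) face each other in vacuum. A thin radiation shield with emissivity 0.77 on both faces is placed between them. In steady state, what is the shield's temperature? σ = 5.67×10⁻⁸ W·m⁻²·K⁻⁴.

In steady state the net flux on the hot side equals that on the cold side.
σ(T₁⁴−T_s⁴)/D₁ = σ(T_s⁴−T₂⁴)/D₂, with D₁ = 1/ε₁+1/ε_s−1 = 4.844, D₂ = 1/ε_s+1/ε₂−1 = 1.814.
Solve for T_s⁴: T_s⁴ = (D₂·T₁⁴ + D₁·T₂⁴)/(D₁+D₂) = 1.190×10⁹ K⁴.

T_s ≈ 186 K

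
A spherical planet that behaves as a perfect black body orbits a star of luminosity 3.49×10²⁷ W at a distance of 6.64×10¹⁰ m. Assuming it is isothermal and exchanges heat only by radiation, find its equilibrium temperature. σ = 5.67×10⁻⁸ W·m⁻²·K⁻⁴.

T ≈ 726 K

First find the stellar flux at distance d: S = L/(4πd²) = 3.49×10²⁷/(4π·(6.64×10¹⁰)²) = 62990 W/m².
For an isothermal sphere, absorbed (1−a)S·πr² = emitted σ·4πr²·T⁴, so T⁴ = (1−a)S/(4σ).
T⁴ = 1.00·62990/(4·5.67×10⁻⁸) = 2.777×10¹¹ K⁴.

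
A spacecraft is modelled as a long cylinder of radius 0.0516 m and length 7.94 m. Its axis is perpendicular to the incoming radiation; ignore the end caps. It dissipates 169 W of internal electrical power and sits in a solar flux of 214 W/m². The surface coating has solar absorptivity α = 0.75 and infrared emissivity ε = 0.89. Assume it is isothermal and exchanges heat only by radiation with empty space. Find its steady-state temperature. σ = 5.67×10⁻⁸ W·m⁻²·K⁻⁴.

T ≈ 219 K

At steady state, absorbed solar power + internal power = radiated power.
Absorbed: α·S·A_cross = 0.75·214·0.8194 = 131.5 W (cross-section 2rL).
Total input = 131.5 + 169 = 300.5 W.
Radiated: εσ·A_surf·T⁴ with A_surf = 2πrL = 2.574 m².
T⁴ = 300.5/(0.89·5.67×10⁻⁸·2.574) = 2.313×10⁹ K⁴.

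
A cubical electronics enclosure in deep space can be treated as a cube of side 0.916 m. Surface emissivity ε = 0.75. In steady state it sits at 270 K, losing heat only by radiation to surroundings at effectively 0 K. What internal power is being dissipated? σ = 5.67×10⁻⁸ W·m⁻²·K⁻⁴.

P ≈ 1140 W

Steady state: P = εσA T⁴.
A = 6L² = 5.034 m²; T⁴ = (270)⁴ = 5.314×10⁹ K⁴.
P = 0.75 × 5.67×10⁻⁸ × 5.034 × 5.314×10⁹.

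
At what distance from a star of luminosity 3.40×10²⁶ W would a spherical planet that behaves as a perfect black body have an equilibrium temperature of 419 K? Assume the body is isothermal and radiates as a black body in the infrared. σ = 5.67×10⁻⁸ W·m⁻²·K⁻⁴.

For an isothermal black-emitting sphere, (1−a)S·πr² = σ·4πr²·T⁴ ⇒ S = 4σT⁴/(1−a).
S = 4·5.67×10⁻⁸·(419)⁴/1.00 = 6990 W/m².
Flux falls as S = L/(4πd²), so d = √(L/(4πS)) = √(3.40×10²⁶/(4π·6990)).

d ≈ 6.22×10¹⁰ m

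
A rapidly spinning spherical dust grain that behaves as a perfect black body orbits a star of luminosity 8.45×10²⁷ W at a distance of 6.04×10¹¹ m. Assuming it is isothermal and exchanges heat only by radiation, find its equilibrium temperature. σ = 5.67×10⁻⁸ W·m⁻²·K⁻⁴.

First find the stellar flux at distance d: S = L/(4πd²) = 8.45×10²⁷/(4π·(6.04×10¹¹)²) = 1843 W/m².
For an isothermal sphere, absorbed (1−a)S·πr² = emitted σ·4πr²·T⁴, so T⁴ = (1−a)S/(4σ).
T⁴ = 1.00·1843/(4·5.67×10⁻⁸) = 8.127×10⁹ K⁴.

T ≈ 300 K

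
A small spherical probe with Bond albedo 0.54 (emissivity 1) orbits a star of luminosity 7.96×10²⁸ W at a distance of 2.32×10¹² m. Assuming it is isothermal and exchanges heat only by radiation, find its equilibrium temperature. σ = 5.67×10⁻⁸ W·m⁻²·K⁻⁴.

First find the stellar flux at distance d: S = L/(4πd²) = 7.96×10²⁸/(4π·(2.32×10¹²)²) = 1177 W/m².
For an isothermal sphere, absorbed (1−a)S·πr² = emitted σ·4πr²·T⁴, so T⁴ = (1−a)S/(4σ).
T⁴ = 0.460·1177/(4·5.67×10⁻⁸) = 2.387×10⁹ K⁴.

T ≈ 221 K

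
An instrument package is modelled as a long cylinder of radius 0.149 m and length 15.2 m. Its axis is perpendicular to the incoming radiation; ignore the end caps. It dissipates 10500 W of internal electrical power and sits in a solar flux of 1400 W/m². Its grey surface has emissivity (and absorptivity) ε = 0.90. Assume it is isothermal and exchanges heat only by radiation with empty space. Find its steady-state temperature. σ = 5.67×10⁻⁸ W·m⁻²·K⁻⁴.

At steady state, absorbed solar power + internal power = radiated power.
Absorbed: α·S·A_cross = 0.90·1400·4.530 = 5707 W (cross-section 2rL).
Total input = 5707 + 10500 = 16210 W.
Radiated: εσ·A_surf·T⁴ with A_surf = 2πrL = 14.23 m².
T⁴ = 16210/(0.90·5.67×10⁻⁸·14.23) = 2.232×10¹⁰ K⁴.

T ≈ 387 K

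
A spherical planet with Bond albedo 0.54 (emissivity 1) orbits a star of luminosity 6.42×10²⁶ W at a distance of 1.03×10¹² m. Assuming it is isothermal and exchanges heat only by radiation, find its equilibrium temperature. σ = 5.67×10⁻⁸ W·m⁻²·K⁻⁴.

T ≈ 99.4 K

First find the stellar flux at distance d: S = L/(4πd²) = 6.42×10²⁶/(4π·(1.03×10¹²)²) = 48.16 W/m².
For an isothermal sphere, absorbed (1−a)S·πr² = emitted σ·4πr²·T⁴, so T⁴ = (1−a)S/(4σ).
T⁴ = 0.460·48.16/(4·5.67×10⁻⁸) = 9.767×10⁷ K⁴.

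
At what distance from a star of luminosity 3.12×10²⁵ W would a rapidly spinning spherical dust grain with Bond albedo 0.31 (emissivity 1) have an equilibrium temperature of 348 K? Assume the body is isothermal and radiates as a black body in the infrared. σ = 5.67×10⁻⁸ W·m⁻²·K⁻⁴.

For an isothermal black-emitting sphere, (1−a)S·πr² = σ·4πr²·T⁴ ⇒ S = 4σT⁴/(1−a).
S = 4·5.67×10⁻⁸·(348)⁴/0.690 = 4821 W/m².
Flux falls as S = L/(4πd²), so d = √(L/(4πS)) = √(3.12×10²⁵/(4π·4821)).

d ≈ 2.27×10¹⁰ m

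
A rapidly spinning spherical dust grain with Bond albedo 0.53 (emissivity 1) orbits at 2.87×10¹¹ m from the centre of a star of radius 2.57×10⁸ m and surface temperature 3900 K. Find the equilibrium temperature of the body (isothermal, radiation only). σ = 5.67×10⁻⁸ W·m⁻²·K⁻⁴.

The star's surface emits σT_*⁴; at distance d the flux is S = σT_*⁴(R_*/d)².
S = 5.67×10⁻⁸·(3900)⁴·(2.57×10⁸/2.87×10¹¹)² = 10.52 W/m².
For an isothermal sphere T⁴ = (1−a)S/(4σ) = 2.180×10⁷ K⁴.

T ≈ 68.3 K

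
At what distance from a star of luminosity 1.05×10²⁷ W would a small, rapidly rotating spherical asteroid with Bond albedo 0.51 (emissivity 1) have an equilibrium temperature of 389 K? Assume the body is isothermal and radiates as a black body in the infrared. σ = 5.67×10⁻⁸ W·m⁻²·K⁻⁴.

For an isothermal black-emitting sphere, (1−a)S·πr² = σ·4πr²·T⁴ ⇒ S = 4σT⁴/(1−a).
S = 4·5.67×10⁻⁸·(389)⁴/0.490 = 10600 W/m².
Flux falls as S = L/(4πd²), so d = √(L/(4πS)) = √(1.05×10²⁷/(4π·10600)).

d ≈ 8.88×10¹⁰ m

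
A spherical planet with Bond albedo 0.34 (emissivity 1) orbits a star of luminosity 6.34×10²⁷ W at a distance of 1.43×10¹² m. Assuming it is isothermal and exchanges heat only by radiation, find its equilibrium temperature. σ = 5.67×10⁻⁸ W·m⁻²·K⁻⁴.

T ≈ 164 K

First find the stellar flux at distance d: S = L/(4πd²) = 6.34×10²⁷/(4π·(1.43×10¹²)²) = 246.7 W/m².
For an isothermal sphere, absorbed (1−a)S·πr² = emitted σ·4πr²·T⁴, so T⁴ = (1−a)S/(4σ).
T⁴ = 0.660·246.7/(4·5.67×10⁻⁸) = 7.180×10⁸ K⁴.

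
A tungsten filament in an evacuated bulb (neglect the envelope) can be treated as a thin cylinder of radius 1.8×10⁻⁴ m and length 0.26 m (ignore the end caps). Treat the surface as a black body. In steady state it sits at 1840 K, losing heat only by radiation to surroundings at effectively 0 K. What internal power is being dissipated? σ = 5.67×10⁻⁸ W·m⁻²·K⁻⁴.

Steady state: P = εσA T⁴.
A = 2πrL = 2.941×10⁻⁴ m²; T⁴ = (1840)⁴ = 1.146×10¹³ K⁴.
P = 1.0 × 5.67×10⁻⁸ × 2.941×10⁻⁴ × 1.146×10¹³.

P ≈ 191 W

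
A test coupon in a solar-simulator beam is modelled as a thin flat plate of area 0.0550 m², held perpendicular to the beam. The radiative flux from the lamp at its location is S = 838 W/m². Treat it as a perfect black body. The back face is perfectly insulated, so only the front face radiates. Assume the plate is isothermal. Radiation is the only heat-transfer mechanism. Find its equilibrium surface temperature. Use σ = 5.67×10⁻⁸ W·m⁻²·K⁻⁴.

At equilibrium, absorbed power = emitted power.
Absorbing cross-section = A = 0.05500 m²; emitting surface = A = 0.05500 m² (ratio 1).
S·A_cross = εσ·A_surf·T⁴  ⇒  T⁴ = S/(1σ).
T⁴ = 1.00·838/(1·5.67×10⁻⁸) = 1.478×10¹⁰ K⁴.
T = (1.478×10¹⁰)^(1/4).

T ≈ 349 K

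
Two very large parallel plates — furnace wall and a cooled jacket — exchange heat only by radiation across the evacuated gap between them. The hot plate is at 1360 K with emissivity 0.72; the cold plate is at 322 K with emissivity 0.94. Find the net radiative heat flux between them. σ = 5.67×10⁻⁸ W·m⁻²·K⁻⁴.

q ≈ 1.33×10⁵ W/m²

For two infinite grey parallel plates, q = σ(T₁⁴ − T₂⁴)/(1/ε₁ + 1/ε₂ − 1).
T₁⁴ − T₂⁴ = 3.421×10¹² − 1.075×10¹⁰ = 3.410×10¹² K⁴.
1/ε₁ + 1/ε₂ − 1 = 1.389 + 1.064 − 1 = 1.453.
q = 5.67×10⁻⁸ × 3.410×10¹² / 1.453.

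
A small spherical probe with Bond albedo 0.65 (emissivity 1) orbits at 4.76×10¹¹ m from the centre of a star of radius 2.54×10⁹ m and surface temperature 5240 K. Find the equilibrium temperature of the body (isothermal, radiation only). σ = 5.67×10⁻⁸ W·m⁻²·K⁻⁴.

The star's surface emits σT_*⁴; at distance d the flux is S = σT_*⁴(R_*/d)².
S = 5.67×10⁻⁸·(5240)⁴·(2.54×10⁹/4.76×10¹¹)² = 1217 W/m².
For an isothermal sphere T⁴ = (1−a)S/(4σ) = 1.878×10⁹ K⁴.

T ≈ 208 K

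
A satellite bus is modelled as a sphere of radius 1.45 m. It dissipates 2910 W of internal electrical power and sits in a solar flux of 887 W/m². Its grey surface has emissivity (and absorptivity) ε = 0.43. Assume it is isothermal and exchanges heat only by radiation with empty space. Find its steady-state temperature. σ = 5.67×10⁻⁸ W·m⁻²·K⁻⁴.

At steady state, absorbed solar power + internal power = radiated power.
Absorbed: α·S·A_cross = 0.43·887·6.605 = 2519 W (cross-section πr²).
Total input = 2519 + 2910 = 5429 W.
Radiated: εσ·A_surf·T⁴ with A_surf = 4πr² = 26.42 m².
T⁴ = 5429/(0.43·5.67×10⁻⁸·26.42) = 8.428×10⁹ K⁴.

T ≈ 303 K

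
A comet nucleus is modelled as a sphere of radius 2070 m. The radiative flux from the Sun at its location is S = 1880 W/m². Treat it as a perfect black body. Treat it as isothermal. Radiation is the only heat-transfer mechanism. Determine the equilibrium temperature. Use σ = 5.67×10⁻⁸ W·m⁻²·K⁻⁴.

T ≈ 302 K

At equilibrium, absorbed power = emitted power.
Absorbing cross-section = πr² = 1.346×10⁷ m²; emitting surface = 4πr² = 5.385×10⁷ m² (ratio 4).
S·A_cross = εσ·A_surf·T⁴  ⇒  T⁴ = S/(4σ).
T⁴ = 1.00·1880/(4·5.67×10⁻⁸) = 8.289×10⁹ K⁴.
T = (8.289×10⁹)^(1/4).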